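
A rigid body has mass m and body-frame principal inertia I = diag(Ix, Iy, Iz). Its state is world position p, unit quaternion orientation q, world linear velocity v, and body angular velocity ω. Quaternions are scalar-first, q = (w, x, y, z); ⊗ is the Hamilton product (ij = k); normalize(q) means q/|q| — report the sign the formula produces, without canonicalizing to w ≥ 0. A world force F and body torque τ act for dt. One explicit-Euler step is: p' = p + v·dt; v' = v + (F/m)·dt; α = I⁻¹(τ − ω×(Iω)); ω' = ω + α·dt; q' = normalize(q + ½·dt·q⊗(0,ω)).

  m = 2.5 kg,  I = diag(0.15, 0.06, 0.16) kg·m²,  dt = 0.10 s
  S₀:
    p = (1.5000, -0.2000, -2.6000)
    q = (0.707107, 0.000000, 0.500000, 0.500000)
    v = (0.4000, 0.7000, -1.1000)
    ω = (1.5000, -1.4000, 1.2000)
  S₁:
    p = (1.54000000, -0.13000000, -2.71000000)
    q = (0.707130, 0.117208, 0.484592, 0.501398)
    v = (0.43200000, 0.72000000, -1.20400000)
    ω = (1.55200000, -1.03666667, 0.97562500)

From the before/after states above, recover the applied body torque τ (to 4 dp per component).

rate change Δω = (0.05200000, 0.36333333, -0.22437500)
ω₀×(Iω₀) = (-0.1680, -0.0180, 0.1890)
I·α + gyro = (-0.0900, 0.2000, -0.1700)

τ = (-0.0900, 0.2000, -0.1700)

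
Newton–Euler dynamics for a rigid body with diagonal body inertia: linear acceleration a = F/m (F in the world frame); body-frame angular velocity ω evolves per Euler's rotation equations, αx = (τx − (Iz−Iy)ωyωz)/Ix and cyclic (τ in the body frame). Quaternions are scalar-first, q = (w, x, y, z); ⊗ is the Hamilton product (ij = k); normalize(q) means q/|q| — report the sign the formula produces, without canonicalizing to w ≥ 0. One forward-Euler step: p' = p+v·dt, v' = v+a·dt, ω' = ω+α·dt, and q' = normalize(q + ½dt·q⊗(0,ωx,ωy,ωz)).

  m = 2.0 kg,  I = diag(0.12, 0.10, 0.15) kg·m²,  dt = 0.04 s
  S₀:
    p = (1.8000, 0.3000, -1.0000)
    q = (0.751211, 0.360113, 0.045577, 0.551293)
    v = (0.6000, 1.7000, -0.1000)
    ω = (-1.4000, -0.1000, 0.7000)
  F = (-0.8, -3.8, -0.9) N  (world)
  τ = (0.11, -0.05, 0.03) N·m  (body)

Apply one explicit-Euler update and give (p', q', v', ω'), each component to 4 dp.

p' = (1.8240, 0.3680, -1.0040)
q' = (0.7533, 0.3407, 0.0236, 0.5621)
v' = (0.5840, 1.6240, -0.1180)
ω' = (-1.3622, -0.1318, 0.7087)

α = I⁻¹(τ − ω×Iω) = (0.9458, -0.7940, 0.2187)
new body rate ω' = (-1.3622, -0.1318, 0.7087)
q⊗(0,ω) = (0.1228108, -0.9646622, -1.0990104, 0.5536442)
updated quaternion q' = (0.7533, 0.3407, 0.0236, 0.5621)
a = F/m = (-0.4000, -1.9000, -0.4500)
p + v·dt = (1.8240, 0.3680, -1.0040)
v + (F/m)dt = (0.5840, 1.6240, -0.1180)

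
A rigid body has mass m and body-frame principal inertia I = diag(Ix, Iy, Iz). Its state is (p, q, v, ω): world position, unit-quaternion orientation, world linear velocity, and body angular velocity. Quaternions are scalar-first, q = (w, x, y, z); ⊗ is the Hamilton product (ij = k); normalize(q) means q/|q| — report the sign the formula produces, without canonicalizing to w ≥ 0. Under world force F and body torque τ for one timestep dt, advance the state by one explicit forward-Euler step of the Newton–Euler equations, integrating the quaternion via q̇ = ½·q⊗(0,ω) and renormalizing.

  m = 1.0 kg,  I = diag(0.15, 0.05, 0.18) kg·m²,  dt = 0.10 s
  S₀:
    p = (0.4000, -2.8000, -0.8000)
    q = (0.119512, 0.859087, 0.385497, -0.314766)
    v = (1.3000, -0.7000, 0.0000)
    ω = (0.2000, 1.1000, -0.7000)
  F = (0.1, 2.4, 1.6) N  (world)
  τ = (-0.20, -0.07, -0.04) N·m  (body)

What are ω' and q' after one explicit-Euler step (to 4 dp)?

ω' = (0.1334, 0.9516, -0.7100)
q' = (0.0785, 0.8622, 0.4181, -0.2750)

precession coupling ω×(Iω) = (-0.1001, 0.0042, -0.0220)
(τ − ω×Iω)/I = (-0.6660, -1.4840, -0.1000)
ω' = ω + α·dt = (0.1334, 0.9516, -0.7100)
2q̇ = q⊗(0,ω) = (-0.8162003, 0.1002971, 0.6698709, 0.7842379)
updated quaternion q' = (0.0785, 0.8622, 0.4181, -0.2750)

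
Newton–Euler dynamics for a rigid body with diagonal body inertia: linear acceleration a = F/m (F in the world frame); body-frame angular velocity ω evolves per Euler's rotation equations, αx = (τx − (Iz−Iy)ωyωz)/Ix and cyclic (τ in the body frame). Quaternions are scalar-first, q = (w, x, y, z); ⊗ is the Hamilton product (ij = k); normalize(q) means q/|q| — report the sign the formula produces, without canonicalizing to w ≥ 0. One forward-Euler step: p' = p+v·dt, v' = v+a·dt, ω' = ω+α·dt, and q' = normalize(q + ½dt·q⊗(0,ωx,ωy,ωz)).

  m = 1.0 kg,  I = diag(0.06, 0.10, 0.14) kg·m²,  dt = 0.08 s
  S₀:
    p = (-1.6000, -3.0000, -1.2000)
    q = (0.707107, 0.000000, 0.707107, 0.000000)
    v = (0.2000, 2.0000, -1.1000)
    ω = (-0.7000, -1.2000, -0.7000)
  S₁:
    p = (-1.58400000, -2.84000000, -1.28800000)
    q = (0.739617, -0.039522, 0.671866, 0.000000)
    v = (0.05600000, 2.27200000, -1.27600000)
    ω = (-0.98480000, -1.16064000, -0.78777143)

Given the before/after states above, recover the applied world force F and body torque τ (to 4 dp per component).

rate change Δω = (-0.28480000, 0.03936000, -0.08777143)
ω₀×(Iω₀) = (0.0336, -0.0392, 0.0336)
applied torque τ = (-0.1800, 0.0100, -0.1200)
Δv = v₁−v₀ = (-0.14400000, 0.27200000, -0.17600000)
F = m·Δv/dt = (-1.8000, 3.4000, -2.2000)

F = (-1.8000, 3.4000, -2.2000)
τ = (-0.1800, 0.0100, -0.1200)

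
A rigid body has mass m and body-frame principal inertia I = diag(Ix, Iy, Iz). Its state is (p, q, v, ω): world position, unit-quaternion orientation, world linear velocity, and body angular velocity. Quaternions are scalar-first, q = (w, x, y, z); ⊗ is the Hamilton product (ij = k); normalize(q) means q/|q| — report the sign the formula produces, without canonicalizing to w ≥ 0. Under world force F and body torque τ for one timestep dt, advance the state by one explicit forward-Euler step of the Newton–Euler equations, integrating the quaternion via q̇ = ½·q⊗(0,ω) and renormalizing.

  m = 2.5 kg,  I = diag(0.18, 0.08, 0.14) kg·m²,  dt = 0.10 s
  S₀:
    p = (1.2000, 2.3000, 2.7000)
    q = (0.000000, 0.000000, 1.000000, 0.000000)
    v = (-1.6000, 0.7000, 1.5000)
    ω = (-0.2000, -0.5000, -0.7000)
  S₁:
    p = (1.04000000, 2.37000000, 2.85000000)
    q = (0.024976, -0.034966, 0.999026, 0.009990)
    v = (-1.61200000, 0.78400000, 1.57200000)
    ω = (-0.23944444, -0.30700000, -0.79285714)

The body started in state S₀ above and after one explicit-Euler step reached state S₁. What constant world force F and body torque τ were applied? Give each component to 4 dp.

F = (-0.3000, 2.1000, 1.8000)
τ = (-0.0500, 0.1600, -0.1400)

ω₁ − ω₀ = (-0.03944444, 0.19300000, -0.09285714)
I·α + gyro = (-0.0500, 0.1600, -0.1400)
v₁ − v₀ = (-0.01200000, 0.08400000, 0.07200000)
F = m·Δv/dt = (-0.3000, 2.1000, 1.8000)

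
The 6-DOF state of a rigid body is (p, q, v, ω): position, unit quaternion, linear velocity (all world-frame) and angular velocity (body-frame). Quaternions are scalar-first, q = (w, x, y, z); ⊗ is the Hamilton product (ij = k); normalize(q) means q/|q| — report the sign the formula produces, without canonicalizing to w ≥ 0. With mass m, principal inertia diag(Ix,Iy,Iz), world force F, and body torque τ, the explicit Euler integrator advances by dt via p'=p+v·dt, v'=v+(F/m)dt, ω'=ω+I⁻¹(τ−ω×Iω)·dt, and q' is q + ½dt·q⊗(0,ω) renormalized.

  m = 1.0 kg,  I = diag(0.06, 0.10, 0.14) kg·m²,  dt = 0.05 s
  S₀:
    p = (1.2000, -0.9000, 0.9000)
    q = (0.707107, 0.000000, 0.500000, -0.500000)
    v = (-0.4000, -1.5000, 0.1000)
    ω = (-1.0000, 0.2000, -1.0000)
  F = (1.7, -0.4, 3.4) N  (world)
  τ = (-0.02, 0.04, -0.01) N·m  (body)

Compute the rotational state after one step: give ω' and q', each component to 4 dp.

ω' = (-1.0100, 0.2600, -1.0007)
q' = (0.6917, -0.0277, 0.5157, -0.5049)

ω×(Iω) gyroscopic = (-0.0080, -0.0800, -0.0080)
α = I⁻¹(τ − ω×Iω) = (-0.2000, 1.2000, -0.0143)
ω + α·dt = (-1.0100, 0.2600, -1.0007)
q⊗(0,ω) = (-0.6000000, -1.1071070, 0.6414214, -0.2071070)
updated quaternion q' = (0.6917, -0.0277, 0.5157, -0.5049)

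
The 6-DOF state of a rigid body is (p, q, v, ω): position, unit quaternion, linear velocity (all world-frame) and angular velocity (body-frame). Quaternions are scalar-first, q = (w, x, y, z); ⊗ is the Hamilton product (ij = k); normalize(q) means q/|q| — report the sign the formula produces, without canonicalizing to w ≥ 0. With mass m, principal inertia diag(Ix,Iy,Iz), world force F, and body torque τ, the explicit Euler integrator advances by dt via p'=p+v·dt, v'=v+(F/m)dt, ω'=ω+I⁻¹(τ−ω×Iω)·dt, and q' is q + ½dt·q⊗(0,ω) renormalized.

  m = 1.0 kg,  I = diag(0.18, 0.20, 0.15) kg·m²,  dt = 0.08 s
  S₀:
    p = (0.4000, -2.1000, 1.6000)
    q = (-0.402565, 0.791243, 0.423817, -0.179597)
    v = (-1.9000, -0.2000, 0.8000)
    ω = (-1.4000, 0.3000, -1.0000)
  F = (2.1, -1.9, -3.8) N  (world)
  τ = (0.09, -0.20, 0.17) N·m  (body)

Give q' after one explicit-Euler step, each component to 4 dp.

Hamilton product q⊗(0,ω) = (0.8009981, 0.1936531, 0.9219093, 1.2332817)
updated quaternion q' = (-0.3696, 0.7970, 0.4596, -0.1299)

q' = (-0.3696, 0.7970, 0.4596, -0.1299)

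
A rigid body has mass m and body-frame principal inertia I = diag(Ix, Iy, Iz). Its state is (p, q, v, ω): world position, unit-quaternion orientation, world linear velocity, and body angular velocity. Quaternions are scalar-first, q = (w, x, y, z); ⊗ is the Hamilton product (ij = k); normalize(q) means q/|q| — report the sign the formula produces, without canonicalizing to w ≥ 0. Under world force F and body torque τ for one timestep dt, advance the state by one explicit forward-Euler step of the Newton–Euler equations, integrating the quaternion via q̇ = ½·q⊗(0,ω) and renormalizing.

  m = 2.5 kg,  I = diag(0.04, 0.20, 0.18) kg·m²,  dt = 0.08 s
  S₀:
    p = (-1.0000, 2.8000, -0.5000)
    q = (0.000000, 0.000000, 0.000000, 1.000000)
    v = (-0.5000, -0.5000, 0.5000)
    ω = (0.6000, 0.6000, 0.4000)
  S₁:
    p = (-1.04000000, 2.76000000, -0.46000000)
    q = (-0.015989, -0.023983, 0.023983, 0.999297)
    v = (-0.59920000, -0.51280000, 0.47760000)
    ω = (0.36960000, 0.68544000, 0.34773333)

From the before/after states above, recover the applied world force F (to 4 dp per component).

F = (-3.1000, -0.4000, -0.7000)

v₁ − v₀ = (-0.09920000, -0.01280000, -0.02240000)
m·(v₁−v₀)/dt = (-3.1000, -0.4000, -0.7000)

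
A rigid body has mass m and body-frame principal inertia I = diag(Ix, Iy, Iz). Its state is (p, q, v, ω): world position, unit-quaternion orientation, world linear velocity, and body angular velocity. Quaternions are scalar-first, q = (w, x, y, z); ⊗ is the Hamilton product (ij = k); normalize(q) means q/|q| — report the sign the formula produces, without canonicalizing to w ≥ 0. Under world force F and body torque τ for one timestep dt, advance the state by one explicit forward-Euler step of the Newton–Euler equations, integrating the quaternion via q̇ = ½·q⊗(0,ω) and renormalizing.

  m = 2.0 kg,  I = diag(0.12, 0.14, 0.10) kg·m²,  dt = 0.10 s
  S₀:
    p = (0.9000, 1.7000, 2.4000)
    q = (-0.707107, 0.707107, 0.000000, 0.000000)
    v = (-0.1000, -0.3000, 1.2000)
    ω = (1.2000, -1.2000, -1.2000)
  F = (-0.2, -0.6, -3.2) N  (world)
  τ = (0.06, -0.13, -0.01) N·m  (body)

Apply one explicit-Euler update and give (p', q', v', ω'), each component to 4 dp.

gyro term ω×Iω = (-0.0576, -0.0288, -0.0288)
angular accel α = (0.9800, -0.7229, 0.1880)
ω' = ω + α·dt = (1.2980, -1.2723, -1.1812)
q⊗(0,ω) = (-0.8485284, -0.8485284, 1.6970568, 0.0000000)
updated quaternion q' = (-0.7455, 0.6611, 0.0844, 0.0000)
a = F/m = (-0.1000, -0.3000, -1.6000)
p' = p + v·dt = (0.8900, 1.6700, 2.5200)
v' = v + a·dt = (-0.1100, -0.3300, 1.0400)

p' = (0.8900, 1.6700, 2.5200)
q' = (-0.7455, 0.6611, 0.0844, 0.0000)
v' = (-0.1100, -0.3300, 1.0400)
ω' = (1.2980, -1.2723, -1.1812)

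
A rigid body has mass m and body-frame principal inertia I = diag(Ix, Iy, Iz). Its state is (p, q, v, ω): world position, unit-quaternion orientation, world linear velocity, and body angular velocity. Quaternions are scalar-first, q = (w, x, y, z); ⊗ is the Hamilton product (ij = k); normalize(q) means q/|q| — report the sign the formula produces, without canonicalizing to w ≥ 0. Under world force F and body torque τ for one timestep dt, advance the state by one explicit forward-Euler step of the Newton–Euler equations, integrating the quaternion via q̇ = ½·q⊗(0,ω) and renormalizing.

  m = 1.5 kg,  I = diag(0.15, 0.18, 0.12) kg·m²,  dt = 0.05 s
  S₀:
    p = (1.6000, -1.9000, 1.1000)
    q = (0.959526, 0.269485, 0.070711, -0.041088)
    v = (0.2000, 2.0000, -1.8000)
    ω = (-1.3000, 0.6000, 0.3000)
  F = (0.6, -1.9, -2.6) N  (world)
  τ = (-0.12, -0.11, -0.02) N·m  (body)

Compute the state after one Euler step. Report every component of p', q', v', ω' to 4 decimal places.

precession coupling ω×(Iω) = (-0.0108, -0.0117, -0.0234)
(τ − ω×Iω)/I = (-0.7280, -0.5461, 0.0283)
ω + α·dt = (-1.3364, 0.5727, 0.3014)
Hamilton product q⊗(0,ω) = (0.3202303, -1.2015177, 0.5482845, 0.5414731)
q + ½dt·q⊗(0,ω), renormalized = (0.9669, 0.2393, 0.0844, -0.0275)
p + v·dt = (1.6100, -1.8000, 1.0100)
new velocity v' = (0.2200, 1.9367, -1.8867)

p' = (1.6100, -1.8000, 1.0100)
q' = (0.9669, 0.2393, 0.0844, -0.0275)
v' = (0.2200, 1.9367, -1.8867)
ω' = (-1.3364, 0.5727, 0.3014)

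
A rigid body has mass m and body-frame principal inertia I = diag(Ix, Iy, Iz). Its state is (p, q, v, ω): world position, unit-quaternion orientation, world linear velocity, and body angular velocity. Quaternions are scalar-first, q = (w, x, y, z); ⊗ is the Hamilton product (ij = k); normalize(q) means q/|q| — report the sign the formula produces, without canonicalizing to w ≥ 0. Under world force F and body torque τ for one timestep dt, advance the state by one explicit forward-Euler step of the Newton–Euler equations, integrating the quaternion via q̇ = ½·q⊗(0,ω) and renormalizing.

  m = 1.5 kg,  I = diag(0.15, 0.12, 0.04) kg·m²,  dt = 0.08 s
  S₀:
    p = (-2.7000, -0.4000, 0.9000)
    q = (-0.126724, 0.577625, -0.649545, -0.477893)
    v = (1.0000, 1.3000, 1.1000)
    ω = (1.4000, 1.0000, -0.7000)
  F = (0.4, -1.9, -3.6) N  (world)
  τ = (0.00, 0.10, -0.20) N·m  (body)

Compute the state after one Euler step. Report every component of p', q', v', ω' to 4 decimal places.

angular accel α = (-0.3733, 1.7317, -3.9500)
ω + α·dt = (1.3701, 1.1385, -1.0160)
2q̇ = q⊗(0,ω) = (-0.4936551, 0.7551609, -0.3914367, 1.5756948)
q' = normalize(q + ½dt·q⊗(0,ω)) = (-0.1461, 0.6062, -0.6634, -0.4137)
p' = p + v·dt = (-2.6200, -0.2960, 0.9880)
v' = v + a·dt = (1.0213, 1.1987, 0.9080)

p' = (-2.6200, -0.2960, 0.9880)
q' = (-0.1461, 0.6062, -0.6634, -0.4137)
v' = (1.0213, 1.1987, 0.9080)
ω' = (1.3701, 1.1385, -1.0160)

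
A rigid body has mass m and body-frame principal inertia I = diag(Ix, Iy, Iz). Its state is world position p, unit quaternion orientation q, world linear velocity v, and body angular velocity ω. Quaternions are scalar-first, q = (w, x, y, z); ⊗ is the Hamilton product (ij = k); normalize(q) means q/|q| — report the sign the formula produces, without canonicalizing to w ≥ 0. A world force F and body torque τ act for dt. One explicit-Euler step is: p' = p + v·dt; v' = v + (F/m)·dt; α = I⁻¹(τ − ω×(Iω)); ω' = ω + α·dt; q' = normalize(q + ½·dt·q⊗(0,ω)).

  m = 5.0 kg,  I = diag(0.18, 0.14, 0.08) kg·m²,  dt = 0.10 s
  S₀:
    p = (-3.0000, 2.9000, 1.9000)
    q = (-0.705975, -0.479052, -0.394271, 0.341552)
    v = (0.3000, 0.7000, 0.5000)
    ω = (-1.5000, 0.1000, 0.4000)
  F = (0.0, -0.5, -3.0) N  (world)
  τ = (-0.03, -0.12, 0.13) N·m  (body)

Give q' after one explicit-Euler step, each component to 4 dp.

q' = (-0.7445, -0.4344, -0.4126, 0.2946)

q⊗(0,ω) = (-0.8157717, 0.8670989, -0.3913047, -0.9217017)
updated quaternion q' = (-0.7445, -0.4344, -0.4126, 0.2946)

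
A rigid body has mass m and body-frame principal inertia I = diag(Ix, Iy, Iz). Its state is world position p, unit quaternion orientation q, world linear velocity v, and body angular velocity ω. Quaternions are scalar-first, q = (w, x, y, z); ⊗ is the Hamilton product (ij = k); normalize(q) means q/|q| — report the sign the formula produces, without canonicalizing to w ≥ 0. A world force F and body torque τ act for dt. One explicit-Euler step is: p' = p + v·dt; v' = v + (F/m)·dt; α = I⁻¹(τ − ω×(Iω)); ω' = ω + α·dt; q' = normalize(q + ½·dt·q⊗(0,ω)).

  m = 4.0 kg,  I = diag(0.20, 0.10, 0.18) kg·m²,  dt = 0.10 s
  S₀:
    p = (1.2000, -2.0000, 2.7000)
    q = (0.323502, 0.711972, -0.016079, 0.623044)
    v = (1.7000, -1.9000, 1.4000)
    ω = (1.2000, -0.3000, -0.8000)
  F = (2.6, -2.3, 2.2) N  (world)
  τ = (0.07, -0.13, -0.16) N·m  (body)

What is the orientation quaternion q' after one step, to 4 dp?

q' = (0.3046, 0.7394, 0.0448, 0.5988)

2q̇ = q⊗(0,ω) = (-0.3607549, 0.5879788, 1.2201798, -0.4530984)
updated quaternion q' = (0.3046, 0.7394, 0.0448, 0.5988)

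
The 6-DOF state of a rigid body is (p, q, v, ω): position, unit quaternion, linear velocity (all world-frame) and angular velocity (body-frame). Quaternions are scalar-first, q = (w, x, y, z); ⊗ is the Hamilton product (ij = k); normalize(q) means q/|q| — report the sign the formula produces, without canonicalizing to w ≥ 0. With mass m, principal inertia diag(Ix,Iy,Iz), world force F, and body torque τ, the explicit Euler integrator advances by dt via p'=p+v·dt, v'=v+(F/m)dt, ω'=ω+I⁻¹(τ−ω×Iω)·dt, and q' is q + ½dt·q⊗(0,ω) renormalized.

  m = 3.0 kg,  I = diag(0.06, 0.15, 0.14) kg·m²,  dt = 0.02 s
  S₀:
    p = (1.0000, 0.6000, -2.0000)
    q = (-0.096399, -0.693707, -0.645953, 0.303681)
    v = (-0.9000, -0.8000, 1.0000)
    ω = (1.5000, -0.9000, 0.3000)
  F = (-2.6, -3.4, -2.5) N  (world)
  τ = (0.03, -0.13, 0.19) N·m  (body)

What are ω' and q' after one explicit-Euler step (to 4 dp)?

angular accel α = (0.4550, -0.6267, 2.2250)
ω + α·dt = (1.5091, -0.9125, 0.3445)
q⊗(0,ω) = (0.3680985, -0.0650715, 0.7503927, 1.5643461)
q + ½dt·q⊗(0,ω), renormalized = (-0.0927, -0.6942, -0.6383, 0.3193)

ω' = (1.5091, -0.9125, 0.3445)
q' = (-0.0927, -0.6942, -0.6383, 0.3193)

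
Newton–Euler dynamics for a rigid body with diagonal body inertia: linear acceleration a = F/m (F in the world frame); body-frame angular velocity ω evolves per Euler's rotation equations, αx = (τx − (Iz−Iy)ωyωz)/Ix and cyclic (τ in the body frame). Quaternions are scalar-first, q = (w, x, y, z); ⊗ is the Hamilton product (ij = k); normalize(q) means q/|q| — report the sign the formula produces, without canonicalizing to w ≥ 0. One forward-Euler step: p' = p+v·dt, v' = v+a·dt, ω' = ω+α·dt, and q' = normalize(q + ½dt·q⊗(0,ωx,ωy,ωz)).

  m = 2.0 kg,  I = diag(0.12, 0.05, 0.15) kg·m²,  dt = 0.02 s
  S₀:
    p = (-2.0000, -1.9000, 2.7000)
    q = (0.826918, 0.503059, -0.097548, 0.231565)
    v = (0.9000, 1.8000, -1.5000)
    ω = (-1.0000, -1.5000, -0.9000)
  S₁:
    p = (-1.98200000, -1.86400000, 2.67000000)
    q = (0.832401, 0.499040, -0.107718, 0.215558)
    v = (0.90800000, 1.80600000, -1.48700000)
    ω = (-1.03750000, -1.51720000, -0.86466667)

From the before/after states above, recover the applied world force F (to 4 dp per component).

F = (0.8000, 0.6000, 1.3000)

Δv = v₁−v₀ = (0.00800000, 0.00600000, 0.01300000)
m·(v₁−v₀)/dt = (0.8000, 0.6000, 1.3000)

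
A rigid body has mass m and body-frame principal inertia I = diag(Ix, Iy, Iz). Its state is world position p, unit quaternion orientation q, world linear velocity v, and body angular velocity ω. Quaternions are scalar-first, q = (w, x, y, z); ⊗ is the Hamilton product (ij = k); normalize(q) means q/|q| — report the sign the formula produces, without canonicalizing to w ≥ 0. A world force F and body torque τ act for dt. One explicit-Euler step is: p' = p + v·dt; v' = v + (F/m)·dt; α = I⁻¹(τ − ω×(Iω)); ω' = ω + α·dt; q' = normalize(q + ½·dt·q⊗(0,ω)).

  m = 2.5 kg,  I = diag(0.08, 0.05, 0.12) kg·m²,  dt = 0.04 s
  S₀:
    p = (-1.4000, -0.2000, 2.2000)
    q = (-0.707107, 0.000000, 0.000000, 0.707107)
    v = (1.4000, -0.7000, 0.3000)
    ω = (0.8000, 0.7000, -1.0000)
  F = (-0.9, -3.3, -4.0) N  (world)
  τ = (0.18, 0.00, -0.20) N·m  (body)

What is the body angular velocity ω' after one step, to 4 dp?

gyro term ω×Iω = (-0.0490, 0.0320, -0.0168)
α = I⁻¹(τ − ω×Iω) = (2.8625, -0.6400, -1.5267)
ω' = ω + α·dt = (0.9145, 0.6744, -1.0611)

ω' = (0.9145, 0.6744, -1.0611)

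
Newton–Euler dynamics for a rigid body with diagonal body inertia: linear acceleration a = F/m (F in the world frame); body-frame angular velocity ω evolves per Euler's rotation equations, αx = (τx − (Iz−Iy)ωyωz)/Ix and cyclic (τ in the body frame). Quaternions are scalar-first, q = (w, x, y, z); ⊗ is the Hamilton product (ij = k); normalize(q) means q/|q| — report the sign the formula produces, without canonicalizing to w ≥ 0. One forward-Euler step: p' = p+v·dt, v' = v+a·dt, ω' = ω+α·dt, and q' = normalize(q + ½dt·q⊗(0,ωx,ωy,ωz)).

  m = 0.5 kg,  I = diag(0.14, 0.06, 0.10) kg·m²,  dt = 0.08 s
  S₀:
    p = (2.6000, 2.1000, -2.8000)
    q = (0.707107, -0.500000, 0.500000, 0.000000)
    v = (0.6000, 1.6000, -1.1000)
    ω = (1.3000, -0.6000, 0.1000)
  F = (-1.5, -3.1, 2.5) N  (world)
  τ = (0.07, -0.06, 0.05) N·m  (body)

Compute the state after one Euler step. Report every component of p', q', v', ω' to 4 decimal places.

linear accel F/m = (-3.0000, -6.2000, 5.0000)
new position p' = (2.6480, 2.2280, -2.8880)
new velocity v' = (0.3600, 1.1040, -0.7000)
precession coupling ω×(Iω) = (-0.0024, 0.0052, 0.0624)
(τ − ω×Iω)/I = (0.5171, -1.0867, -0.1240)
ω' = ω + α·dt = (1.3414, -0.6869, 0.0901)
q⊗(0,ω) = (0.9500000, 0.9692391, -0.3742642, -0.2792893)
updated quaternion q' = (0.7439, -0.4605, 0.4842, -0.0112)

p' = (2.6480, 2.2280, -2.8880)
q' = (0.7439, -0.4605, 0.4842, -0.0112)
v' = (0.3600, 1.1040, -0.7000)
ω' = (1.3414, -0.6869, 0.0901)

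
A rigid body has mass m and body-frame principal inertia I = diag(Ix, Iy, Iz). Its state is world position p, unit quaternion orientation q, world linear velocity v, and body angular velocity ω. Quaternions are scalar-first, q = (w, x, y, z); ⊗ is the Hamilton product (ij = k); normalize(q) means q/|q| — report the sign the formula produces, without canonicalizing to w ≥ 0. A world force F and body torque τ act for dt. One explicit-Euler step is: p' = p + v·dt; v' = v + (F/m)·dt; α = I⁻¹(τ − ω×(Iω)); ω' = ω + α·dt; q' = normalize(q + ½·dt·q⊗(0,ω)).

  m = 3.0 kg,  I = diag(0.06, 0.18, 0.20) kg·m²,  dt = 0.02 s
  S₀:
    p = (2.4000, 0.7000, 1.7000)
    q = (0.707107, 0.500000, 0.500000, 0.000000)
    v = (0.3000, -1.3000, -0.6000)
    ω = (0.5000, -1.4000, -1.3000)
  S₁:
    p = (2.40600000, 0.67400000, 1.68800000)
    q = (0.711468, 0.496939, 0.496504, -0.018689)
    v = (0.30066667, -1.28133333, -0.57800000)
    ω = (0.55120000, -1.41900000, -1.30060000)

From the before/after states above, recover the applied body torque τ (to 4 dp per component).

τ = (0.1900, -0.0800, -0.0900)

Δω = ω₁−ω₀ = (0.05120000, -0.01900000, -0.00060000)
ω₀×(Iω₀) = (0.0364, 0.0910, -0.0840)
applied torque τ = (0.1900, -0.0800, -0.0900)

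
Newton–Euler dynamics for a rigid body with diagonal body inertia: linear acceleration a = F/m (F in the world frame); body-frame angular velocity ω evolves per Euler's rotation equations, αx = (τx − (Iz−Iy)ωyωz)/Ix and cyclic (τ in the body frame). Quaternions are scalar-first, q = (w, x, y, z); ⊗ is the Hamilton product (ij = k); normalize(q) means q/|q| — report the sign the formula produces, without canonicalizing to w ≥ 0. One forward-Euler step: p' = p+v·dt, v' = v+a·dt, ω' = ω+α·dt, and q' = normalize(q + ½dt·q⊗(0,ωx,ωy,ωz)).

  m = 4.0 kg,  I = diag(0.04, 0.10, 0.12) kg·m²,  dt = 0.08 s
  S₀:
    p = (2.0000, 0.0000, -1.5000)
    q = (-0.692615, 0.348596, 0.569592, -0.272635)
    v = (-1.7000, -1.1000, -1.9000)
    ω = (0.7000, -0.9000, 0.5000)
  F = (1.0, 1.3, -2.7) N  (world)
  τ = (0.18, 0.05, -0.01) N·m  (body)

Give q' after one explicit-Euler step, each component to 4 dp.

q⊗(0,ω) = (0.4049331, -0.4454060, 0.2582110, -1.0587583)
updated quaternion q' = (-0.6756, 0.3304, 0.5792, -0.3146)

q' = (-0.6756, 0.3304, 0.5792, -0.3146)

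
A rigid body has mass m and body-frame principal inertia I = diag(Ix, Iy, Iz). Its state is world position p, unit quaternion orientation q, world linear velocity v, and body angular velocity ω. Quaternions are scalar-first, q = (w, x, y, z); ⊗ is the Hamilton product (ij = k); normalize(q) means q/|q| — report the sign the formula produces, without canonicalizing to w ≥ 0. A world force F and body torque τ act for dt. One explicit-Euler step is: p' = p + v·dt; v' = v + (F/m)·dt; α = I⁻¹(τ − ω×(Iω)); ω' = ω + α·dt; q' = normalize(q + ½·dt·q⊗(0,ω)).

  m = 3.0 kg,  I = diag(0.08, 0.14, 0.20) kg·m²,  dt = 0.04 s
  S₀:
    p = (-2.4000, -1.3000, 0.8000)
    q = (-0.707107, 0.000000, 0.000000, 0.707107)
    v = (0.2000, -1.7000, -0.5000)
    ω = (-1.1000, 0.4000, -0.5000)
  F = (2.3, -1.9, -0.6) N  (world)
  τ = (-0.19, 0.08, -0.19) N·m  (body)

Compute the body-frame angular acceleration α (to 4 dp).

α = (-2.2250, 1.0429, -0.8180)

ω×(Iω) gyroscopic = (-0.0120, -0.0660, -0.0264)
angular accel α = (-2.2250, 1.0429, -0.8180)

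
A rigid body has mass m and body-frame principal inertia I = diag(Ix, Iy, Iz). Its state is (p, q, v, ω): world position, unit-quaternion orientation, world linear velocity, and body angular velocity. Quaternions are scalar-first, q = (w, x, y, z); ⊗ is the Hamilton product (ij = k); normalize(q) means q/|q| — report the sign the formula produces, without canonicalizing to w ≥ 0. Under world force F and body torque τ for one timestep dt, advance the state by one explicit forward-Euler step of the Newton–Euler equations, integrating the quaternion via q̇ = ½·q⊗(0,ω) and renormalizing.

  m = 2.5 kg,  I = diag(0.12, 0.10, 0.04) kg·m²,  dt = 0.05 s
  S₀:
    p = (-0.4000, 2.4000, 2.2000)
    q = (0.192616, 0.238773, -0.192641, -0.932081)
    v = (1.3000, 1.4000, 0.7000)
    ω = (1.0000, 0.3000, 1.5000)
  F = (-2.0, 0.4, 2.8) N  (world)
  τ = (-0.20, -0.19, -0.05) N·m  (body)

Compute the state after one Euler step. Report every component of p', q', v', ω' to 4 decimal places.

a = (-0.8000, 0.1600, 1.1200)
p + v·dt = (-0.3350, 2.4700, 2.2350)
v + (F/m)dt = (1.2600, 1.4080, 0.7560)
α = I⁻¹(τ − ω×Iω) = (-1.4417, -3.1000, -1.1000)
ω + α·dt = (0.9279, 0.1450, 1.4450)
q⊗(0,ω) = (1.2171408, 0.1832788, -1.2324557, 0.5531969)
q + ½dt·q⊗(0,ω), renormalized = (0.2228, 0.2431, -0.2232, -0.9173)

p' = (-0.3350, 2.4700, 2.2350)
q' = (0.2228, 0.2431, -0.2232, -0.9173)
v' = (1.2600, 1.4080, 0.7560)
ω' = (0.9279, 0.1450, 1.4450)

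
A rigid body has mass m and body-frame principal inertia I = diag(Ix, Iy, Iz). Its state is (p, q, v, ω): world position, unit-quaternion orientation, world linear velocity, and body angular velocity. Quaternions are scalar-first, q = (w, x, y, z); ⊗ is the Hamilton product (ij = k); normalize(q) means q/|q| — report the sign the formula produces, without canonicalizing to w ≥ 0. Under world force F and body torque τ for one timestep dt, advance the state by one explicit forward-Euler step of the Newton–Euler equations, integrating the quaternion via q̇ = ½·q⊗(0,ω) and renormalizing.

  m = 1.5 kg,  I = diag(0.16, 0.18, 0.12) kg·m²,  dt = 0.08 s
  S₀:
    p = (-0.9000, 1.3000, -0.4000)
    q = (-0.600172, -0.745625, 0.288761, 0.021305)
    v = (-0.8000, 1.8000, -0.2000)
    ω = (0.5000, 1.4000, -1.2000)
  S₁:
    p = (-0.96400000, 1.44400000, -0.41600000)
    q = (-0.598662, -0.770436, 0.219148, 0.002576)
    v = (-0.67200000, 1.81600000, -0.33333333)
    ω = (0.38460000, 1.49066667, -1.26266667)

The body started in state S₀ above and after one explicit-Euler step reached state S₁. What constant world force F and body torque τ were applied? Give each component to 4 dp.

ω₁ − ω₀ = (-0.11540000, 0.09066667, -0.06266667)
precession coupling = (0.1008, -0.0240, 0.0140)
τ = I·(Δω/dt) + ω₀×(Iω₀) = (-0.1300, 0.1800, -0.0800)
v₁ − v₀ = (0.12800000, 0.01600000, -0.13333333)
applied force F = (2.4000, 0.3000, -2.5000)

F = (2.4000, 0.3000, -2.5000)
τ = (-0.1300, 0.1800, -0.0800)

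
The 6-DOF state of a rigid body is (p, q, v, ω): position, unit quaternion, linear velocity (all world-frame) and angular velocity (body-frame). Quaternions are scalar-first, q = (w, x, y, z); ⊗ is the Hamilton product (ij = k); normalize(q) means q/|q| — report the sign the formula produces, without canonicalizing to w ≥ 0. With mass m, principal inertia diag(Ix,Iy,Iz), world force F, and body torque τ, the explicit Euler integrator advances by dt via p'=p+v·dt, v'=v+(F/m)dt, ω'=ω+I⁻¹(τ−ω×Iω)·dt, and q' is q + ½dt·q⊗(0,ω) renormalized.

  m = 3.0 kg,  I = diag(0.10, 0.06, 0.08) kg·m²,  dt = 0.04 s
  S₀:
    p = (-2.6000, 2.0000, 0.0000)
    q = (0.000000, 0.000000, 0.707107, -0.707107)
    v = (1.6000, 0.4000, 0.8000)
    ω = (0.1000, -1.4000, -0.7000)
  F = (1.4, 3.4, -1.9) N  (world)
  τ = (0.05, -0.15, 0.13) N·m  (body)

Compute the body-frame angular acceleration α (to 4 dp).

gyro term ω×Iω = (0.0196, -0.0014, 0.0056)
(τ − ω×Iω)/I = (0.3040, -2.4767, 1.5550)

α = (0.3040, -2.4767, 1.5550)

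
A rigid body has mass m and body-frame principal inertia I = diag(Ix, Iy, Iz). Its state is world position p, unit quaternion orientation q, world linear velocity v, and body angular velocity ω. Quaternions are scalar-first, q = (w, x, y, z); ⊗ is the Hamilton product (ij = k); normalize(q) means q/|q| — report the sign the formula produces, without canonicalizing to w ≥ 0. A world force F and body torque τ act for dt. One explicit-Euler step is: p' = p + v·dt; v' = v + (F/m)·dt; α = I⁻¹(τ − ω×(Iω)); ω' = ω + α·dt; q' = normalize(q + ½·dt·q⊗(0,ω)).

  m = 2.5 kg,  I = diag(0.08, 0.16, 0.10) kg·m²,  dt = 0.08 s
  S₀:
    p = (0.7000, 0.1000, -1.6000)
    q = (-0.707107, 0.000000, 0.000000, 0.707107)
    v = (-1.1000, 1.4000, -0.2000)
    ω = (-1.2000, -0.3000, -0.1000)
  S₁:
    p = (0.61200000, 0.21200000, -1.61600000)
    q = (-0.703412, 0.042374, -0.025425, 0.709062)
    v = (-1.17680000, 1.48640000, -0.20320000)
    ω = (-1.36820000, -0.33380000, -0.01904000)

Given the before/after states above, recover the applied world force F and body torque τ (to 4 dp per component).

rate change Δω = (-0.16820000, -0.03380000, 0.08096000)
applied torque τ = (-0.1700, -0.0700, 0.1300)
v₁ − v₀ = (-0.07680000, 0.08640000, -0.00320000)
F = m·Δv/dt = (-2.4000, 2.7000, -0.1000)

F = (-2.4000, 2.7000, -0.1000)
τ = (-0.1700, -0.0700, 0.1300)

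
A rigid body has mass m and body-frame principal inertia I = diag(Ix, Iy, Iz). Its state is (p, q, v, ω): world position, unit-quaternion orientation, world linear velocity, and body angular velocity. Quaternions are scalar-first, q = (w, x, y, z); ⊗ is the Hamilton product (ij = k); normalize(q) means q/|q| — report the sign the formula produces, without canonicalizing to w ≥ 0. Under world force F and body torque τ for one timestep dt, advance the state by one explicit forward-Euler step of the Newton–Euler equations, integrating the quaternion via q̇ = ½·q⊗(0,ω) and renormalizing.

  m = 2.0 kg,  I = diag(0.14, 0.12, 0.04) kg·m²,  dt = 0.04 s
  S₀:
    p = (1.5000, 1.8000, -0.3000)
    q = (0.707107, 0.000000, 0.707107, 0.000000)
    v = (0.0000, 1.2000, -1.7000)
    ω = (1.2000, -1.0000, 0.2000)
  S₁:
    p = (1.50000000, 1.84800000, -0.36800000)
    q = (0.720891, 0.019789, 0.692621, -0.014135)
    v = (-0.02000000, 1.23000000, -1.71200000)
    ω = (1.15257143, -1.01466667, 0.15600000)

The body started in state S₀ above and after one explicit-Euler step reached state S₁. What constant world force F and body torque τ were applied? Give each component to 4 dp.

F = (-1.0000, 1.5000, -0.6000)
τ = (-0.1500, -0.0200, -0.0200)

rate change Δω = (-0.04742857, -0.01466667, -0.04400000)
I·α + gyro = (-0.1500, -0.0200, -0.0200)
Δv = v₁−v₀ = (-0.02000000, 0.03000000, -0.01200000)
m·(v₁−v₀)/dt = (-1.0000, 1.5000, -0.6000)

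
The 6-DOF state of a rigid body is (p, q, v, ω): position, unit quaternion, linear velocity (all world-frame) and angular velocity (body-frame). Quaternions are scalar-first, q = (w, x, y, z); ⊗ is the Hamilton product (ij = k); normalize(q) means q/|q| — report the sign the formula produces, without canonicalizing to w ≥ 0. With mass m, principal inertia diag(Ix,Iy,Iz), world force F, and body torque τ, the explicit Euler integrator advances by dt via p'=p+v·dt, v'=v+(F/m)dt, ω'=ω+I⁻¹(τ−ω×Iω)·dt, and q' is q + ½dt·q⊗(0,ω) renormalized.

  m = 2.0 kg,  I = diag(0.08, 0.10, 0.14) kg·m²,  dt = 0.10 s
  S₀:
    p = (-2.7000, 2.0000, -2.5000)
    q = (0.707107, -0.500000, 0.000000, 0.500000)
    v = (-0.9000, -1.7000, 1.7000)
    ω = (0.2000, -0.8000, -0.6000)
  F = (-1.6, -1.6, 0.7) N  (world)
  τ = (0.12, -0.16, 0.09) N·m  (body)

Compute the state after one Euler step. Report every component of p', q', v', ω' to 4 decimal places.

p' = (-2.7900, 1.8300, -2.3300)
q' = (0.7262, -0.4723, -0.0382, 0.4981)
v' = (-0.9800, -1.7800, 1.7350)
ω' = (0.3260, -0.9672, -0.5334)

ω×(Iω) gyroscopic = (0.0192, 0.0072, -0.0032)
angular accel α = (1.2600, -1.6720, 0.6657)
ω' = ω + α·dt = (0.3260, -0.9672, -0.5334)
q⊗(0,ω) = (0.4000000, 0.5414214, -0.7656856, -0.0242642)
updated quaternion q' = (0.7262, -0.4723, -0.0382, 0.4981)
p + v·dt = (-2.7900, 1.8300, -2.3300)
v' = v + a·dt = (-0.9800, -1.7800, 1.7350)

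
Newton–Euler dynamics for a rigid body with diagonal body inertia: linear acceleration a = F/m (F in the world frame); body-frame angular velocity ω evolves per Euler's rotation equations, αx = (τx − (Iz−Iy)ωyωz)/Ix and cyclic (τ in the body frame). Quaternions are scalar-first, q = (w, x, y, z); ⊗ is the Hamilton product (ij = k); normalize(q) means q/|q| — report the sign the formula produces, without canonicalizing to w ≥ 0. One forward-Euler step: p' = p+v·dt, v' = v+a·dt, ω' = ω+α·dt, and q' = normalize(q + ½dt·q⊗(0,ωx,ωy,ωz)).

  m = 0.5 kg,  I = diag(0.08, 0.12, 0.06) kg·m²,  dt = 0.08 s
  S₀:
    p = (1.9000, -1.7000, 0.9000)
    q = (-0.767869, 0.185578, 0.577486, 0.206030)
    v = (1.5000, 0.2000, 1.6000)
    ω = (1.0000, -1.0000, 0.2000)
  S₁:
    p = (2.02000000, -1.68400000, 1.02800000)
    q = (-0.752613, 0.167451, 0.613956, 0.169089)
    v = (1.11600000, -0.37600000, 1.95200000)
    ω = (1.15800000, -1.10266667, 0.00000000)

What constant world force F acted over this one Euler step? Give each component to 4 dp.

F = (-2.4000, -3.6000, 2.2000)

v₁ − v₀ = (-0.38400000, -0.57600000, 0.35200000)
F = m·Δv/dt = (-2.4000, -3.6000, 2.2000)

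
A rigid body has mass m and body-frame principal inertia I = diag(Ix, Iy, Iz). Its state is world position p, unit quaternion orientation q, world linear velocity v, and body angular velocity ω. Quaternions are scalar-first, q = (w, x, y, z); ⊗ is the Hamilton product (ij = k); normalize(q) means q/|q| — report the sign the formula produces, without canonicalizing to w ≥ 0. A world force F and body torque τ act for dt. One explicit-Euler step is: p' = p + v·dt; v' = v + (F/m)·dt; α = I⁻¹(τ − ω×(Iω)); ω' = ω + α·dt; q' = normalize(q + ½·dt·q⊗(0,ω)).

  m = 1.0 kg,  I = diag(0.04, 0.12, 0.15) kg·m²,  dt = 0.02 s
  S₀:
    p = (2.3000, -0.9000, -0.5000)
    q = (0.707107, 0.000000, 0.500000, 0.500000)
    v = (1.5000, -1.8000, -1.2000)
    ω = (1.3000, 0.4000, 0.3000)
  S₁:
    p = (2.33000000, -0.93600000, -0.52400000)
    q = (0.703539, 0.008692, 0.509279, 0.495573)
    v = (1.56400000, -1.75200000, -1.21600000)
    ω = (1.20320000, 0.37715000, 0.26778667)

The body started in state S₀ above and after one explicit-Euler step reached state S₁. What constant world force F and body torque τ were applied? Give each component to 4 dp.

v₁ − v₀ = (0.06400000, 0.04800000, -0.01600000)
m·(v₁−v₀)/dt = (3.2000, 2.4000, -0.8000)
Δω = ω₁−ω₀ = (-0.09680000, -0.02285000, -0.03221333)
τ = I·(Δω/dt) + ω₀×(Iω₀) = (-0.1900, -0.1800, -0.2000)

F = (3.2000, 2.4000, -0.8000)
τ = (-0.1900, -0.1800, -0.2000)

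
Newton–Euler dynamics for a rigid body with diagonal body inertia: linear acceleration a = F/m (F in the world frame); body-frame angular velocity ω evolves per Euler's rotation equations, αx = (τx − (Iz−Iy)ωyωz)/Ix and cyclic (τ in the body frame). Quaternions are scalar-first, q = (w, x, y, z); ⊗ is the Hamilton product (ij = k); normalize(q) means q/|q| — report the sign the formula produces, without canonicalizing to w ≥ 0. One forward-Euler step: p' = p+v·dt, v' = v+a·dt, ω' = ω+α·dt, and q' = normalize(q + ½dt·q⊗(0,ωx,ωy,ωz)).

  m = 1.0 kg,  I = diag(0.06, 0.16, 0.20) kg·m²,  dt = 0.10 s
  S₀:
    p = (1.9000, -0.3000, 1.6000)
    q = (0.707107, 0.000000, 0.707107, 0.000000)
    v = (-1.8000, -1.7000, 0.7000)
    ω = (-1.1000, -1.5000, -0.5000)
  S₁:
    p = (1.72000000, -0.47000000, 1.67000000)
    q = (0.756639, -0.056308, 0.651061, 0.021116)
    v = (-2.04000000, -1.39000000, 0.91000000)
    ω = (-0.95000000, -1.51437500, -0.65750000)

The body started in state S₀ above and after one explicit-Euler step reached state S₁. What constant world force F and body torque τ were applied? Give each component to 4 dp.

v₁ − v₀ = (-0.24000000, 0.31000000, 0.21000000)
m·(v₁−v₀)/dt = (-2.4000, 3.1000, 2.1000)
ω₁ − ω₀ = (0.15000000, -0.01437500, -0.15750000)
precession coupling = (0.0300, -0.0770, 0.1650)
τ = I·(Δω/dt) + ω₀×(Iω₀) = (0.1200, -0.1000, -0.1500)

F = (-2.4000, 3.1000, 2.1000)
τ = (0.1200, -0.1000, -0.1500)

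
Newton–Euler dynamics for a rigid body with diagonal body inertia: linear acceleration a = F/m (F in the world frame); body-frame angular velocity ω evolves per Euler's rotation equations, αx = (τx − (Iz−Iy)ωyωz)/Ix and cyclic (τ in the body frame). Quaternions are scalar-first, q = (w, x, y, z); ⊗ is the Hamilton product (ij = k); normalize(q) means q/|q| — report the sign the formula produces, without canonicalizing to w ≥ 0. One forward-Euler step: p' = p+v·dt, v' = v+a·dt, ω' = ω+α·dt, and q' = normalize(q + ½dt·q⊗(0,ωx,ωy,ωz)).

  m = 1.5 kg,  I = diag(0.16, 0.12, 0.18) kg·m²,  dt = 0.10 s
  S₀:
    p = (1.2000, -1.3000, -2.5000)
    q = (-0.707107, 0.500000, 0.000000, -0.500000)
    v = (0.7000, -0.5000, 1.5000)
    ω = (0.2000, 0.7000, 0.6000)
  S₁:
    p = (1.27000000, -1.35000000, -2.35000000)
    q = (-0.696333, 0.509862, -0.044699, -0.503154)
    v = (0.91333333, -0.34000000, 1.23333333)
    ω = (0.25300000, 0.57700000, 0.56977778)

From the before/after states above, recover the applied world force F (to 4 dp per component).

F = (3.2000, 2.4000, -4.0000)

Δv = v₁−v₀ = (0.21333333, 0.16000000, -0.26666667)
F = m·Δv/dt = (3.2000, 2.4000, -4.0000)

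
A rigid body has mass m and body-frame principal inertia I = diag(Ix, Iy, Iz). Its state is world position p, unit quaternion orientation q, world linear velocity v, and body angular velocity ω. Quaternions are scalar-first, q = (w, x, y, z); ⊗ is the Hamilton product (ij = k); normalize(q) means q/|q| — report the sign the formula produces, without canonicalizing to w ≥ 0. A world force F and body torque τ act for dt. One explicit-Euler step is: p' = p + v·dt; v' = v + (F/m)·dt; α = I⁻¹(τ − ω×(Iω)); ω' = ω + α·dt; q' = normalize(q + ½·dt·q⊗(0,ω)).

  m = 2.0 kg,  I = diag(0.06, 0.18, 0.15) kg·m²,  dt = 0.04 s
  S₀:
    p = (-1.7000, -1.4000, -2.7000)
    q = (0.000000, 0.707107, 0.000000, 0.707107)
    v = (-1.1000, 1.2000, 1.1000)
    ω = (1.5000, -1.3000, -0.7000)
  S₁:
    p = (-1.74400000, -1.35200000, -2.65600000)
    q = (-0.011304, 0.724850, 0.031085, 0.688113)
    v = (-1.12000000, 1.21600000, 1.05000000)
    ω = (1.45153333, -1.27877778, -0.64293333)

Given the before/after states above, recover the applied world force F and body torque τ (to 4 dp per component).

ω₁ − ω₀ = (-0.04846667, 0.02122222, 0.05706667)
ω₀×(Iω₀) = (-0.0273, 0.0945, -0.2340)
applied torque τ = (-0.1000, 0.1900, -0.0200)
v₁ − v₀ = (-0.02000000, 0.01600000, -0.05000000)
applied force F = (-1.0000, 0.8000, -2.5000)

F = (-1.0000, 0.8000, -2.5000)
τ = (-0.1000, 0.1900, -0.0200)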